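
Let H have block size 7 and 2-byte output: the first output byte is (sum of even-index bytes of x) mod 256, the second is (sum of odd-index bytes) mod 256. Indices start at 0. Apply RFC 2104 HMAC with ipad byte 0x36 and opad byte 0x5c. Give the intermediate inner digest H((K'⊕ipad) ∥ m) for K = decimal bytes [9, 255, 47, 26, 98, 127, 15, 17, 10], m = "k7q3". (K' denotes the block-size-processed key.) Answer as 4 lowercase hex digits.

91e7

Key decimal bytes [9, 255, 47, 26, 98, 127, 15, 17, 10] = 09 ff 2f 1a 62 7f 0f 11 0a is 9 bytes > B = 7, so hash it first: H(key) = b3 a9, then zero-pad to 7 bytes: K' = b3 a9 00 00 00 00 00.
K' ⊕ ipad = 85 9f 36 36 36 36 36.
Inner input = 85 9f 36 36 36 36 36 ∥ 6b 37 71 33.
Inner hash: even-index sum = 401 mod 256 = 145; odd-index sum = 487 mod 256 = 231 → 91 e7.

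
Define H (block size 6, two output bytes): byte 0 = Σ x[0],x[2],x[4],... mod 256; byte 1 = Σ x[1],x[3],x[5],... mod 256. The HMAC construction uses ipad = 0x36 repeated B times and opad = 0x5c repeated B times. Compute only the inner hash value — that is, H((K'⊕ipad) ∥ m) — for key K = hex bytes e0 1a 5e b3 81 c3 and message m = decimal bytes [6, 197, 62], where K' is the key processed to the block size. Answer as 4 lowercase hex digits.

396b

Key hex bytes e0 1a 5e b3 81 c3 is exactly B = 6 bytes: K' = e0 1a 5e b3 81 c3.
K' ⊕ ipad = d6 2c 68 85 b7 f5.
Inner input = d6 2c 68 85 b7 f5 ∥ 06 c5 3e.
Inner hash: even-index sum = 569 mod 256 = 57; odd-index sum = 619 mod 256 = 107 → 39 6b.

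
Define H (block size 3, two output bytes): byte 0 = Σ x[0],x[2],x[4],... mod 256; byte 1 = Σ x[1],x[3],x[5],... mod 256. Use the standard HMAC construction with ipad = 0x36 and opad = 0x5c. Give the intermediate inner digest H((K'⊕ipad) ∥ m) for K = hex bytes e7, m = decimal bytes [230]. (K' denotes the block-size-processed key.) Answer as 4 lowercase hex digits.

071c

Key hex bytes e7 is 1 byte ≤ B = 3; zero-pad to 3 bytes: K' = e7 00 00.
K' ⊕ ipad = d1 36 36.
Inner input = d1 36 36 ∥ e6.
Inner hash: even-index sum = 263 mod 256 = 7; odd-index sum = 284 mod 256 = 28 → 07 1c.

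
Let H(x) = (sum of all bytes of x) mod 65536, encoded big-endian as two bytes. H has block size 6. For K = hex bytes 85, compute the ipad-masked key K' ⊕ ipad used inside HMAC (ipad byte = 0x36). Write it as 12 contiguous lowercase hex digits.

Key hex bytes 85 is 1 byte ≤ B = 6; zero-pad to 6 bytes: K' = 85 00 00 00 00 00.
XOR each byte with 0x36: 85⊕36=b3, 00⊕36=36, 00⊕36=36, 00⊕36=36, 00⊕36=36, 00⊕36=36.

b33636363636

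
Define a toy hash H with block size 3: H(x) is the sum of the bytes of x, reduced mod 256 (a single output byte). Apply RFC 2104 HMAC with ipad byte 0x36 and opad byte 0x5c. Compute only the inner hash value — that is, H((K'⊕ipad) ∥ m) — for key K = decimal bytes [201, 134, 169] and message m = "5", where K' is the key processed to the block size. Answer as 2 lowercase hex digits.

Key decimal bytes [201, 134, 169] = c9 86 a9 is exactly B = 3 bytes: K' = c9 86 a9.
K' ⊕ ipad = ff b0 9f.
Inner input = ff b0 9f ∥ 35.
Inner hash: sum = 255+176+159+53 = 643; mod 256 = 131 → 83.

83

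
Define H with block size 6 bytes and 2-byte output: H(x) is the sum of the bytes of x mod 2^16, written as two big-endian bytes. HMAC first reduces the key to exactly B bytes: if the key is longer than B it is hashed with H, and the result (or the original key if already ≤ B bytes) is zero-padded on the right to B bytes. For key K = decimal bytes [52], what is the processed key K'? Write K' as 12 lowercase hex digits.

340000000000

Key decimal bytes [52] = 34 is 1 byte ≤ B = 6; zero-pad to 6 bytes: K' = 34 00 00 00 00 00.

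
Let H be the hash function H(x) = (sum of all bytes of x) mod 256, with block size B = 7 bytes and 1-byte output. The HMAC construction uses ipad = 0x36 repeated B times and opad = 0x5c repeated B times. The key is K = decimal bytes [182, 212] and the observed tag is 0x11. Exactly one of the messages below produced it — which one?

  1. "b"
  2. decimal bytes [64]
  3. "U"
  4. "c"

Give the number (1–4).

4

Key decimal bytes [182, 212] = b6 d4 is 2 bytes ≤ B = 7; zero-pad to 7 bytes: K' = b6 d4 00 00 00 00 00.
K' ⊕ ipad = 80 e2 36 36 36 36 36; K' ⊕ opad = ea 88 5c 5c 5c 5c 5c.
m1: inner = H(80 e2 36 36 36 36 36 62) = d2; tag = H(ea 88 5c 5c 5c 5c 5c d2) = 10
m2: inner = H(80 e2 36 36 36 36 36 40) = b0; tag = H(ea 88 5c 5c 5c 5c 5c b0) = ee
m3: inner = H(80 e2 36 36 36 36 36 55) = c5; tag = H(ea 88 5c 5c 5c 5c 5c c5) = 03
m4: inner = H(80 e2 36 36 36 36 36 63) = d3; tag = H(ea 88 5c 5c 5c 5c 5c d3) = 11 ← matches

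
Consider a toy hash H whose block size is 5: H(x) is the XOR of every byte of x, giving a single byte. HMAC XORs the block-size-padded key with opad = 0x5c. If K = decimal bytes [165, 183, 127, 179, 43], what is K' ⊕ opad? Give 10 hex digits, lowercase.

Key decimal bytes [165, 183, 127, 179, 43] = a5 b7 7f b3 2b is exactly B = 5 bytes: K' = a5 b7 7f b3 2b.
XOR each byte with 0x5c: a5⊕5c=f9, b7⊕5c=eb, 7f⊕5c=23, b3⊕5c=ef, 2b⊕5c=77.

f9eb23ef77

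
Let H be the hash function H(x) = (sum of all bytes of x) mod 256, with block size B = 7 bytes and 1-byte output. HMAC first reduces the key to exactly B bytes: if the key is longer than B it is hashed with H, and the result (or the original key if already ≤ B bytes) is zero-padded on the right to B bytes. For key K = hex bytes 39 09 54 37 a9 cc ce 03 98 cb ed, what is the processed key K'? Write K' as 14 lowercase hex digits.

|K| = 11 > B = 7, so first hash the key.
H(K): sum = 57+9+84+55+169+204+206+3+152+203+237 = 1379; mod 256 = 99 → 63.
Zero-pad H(K) = 63 to 7 bytes: K' = 63 00 00 00 00 00 00.

63000000000000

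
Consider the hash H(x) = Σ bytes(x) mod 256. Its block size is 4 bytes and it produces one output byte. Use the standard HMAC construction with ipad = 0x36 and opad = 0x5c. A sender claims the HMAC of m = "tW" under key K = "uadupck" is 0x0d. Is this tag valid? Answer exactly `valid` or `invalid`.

valid

Key "uadupck" = 75 61 64 75 70 63 6b is 7 bytes > B = 4, so hash it first: H(key) = ed, then zero-pad to 4 bytes: K' = ed 00 00 00.
K' ⊕ ipad = db 36 36 36; K' ⊕ opad = b1 5c 5c 5c.
Inner hash: sum = 219+54+54+54+116+87 = 584; mod 256 = 72 → 48.
Outer hash (recomputed tag): sum = 177+92+92+92+72 = 525; mod 256 = 13 → 0d.
Recomputed tag = 0d; claimed = 0d → match.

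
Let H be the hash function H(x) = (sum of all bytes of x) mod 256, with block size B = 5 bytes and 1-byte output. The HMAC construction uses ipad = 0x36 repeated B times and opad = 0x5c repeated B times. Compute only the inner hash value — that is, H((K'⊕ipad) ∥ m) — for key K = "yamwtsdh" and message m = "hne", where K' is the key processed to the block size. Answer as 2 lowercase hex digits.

Key "yamwtsdh" = 79 61 6d 77 74 73 64 68 is 8 bytes > B = 5, so hash it first: H(key) = 71, then zero-pad to 5 bytes: K' = 71 00 00 00 00.
K' ⊕ ipad = 47 36 36 36 36.
Inner input = 47 36 36 36 36 ∥ 68 6e 65.
Inner hash: sum = 71+54+54+54+54+104+110+101 = 602; mod 256 = 90 → 5a.

5a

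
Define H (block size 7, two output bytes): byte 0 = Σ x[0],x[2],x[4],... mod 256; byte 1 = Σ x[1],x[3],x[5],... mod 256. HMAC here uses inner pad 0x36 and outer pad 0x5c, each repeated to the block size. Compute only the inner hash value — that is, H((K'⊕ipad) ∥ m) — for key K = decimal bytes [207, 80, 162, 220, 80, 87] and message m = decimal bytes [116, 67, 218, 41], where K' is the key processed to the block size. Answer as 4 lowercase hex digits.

95ff

Key decimal bytes [207, 80, 162, 220, 80, 87] = cf 50 a2 dc 50 57 is 6 bytes ≤ B = 7; zero-pad to 7 bytes: K' = cf 50 a2 dc 50 57 00.
K' ⊕ ipad = f9 66 94 ea 66 61 36.
Inner input = f9 66 94 ea 66 61 36 ∥ 74 43 da 29.
Inner hash: even-index sum = 661 mod 256 = 149; odd-index sum = 767 mod 256 = 255 → 95 ff.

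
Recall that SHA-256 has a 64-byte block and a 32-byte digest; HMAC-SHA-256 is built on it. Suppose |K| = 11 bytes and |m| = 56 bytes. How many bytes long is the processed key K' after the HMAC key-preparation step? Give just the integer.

Key is 11 ≤ 64 bytes, zero-padded: |K'| = 64.

64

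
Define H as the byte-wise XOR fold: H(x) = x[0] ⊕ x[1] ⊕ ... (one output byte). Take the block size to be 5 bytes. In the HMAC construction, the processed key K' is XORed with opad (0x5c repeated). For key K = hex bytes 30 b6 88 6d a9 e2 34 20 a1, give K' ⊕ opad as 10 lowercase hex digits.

Key hex bytes 30 b6 88 6d a9 e2 34 20 a1 is 9 bytes > B = 5, so hash it first: H(key) = 9d, then zero-pad to 5 bytes: K' = 9d 00 00 00 00.
XOR each byte with 0x5c: 9d⊕5c=c1, 00⊕5c=5c, 00⊕5c=5c, 00⊕5c=5c, 00⊕5c=5c.

c15c5c5c5c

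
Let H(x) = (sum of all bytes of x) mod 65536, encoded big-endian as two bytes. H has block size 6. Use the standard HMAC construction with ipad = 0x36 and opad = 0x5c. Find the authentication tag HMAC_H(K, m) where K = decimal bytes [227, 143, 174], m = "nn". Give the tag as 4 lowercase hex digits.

Key decimal bytes [227, 143, 174] = e3 8f ae is 3 bytes ≤ B = 6; zero-pad to 6 bytes: K' = e3 8f ae 00 00 00.
K' ⊕ ipad = d5 b9 98 36 36 36.  K' ⊕ opad = bf d3 f2 5c 5c 5c.
Inner input = (K'⊕ipad) ∥ m = d5 b9 98 36 36 36 ∥ 6e 6e.
Inner hash: sum = 213+185+152+54+54+54+110+110 = 932 → 03 a4.
Outer input = (K'⊕opad) ∥ inner = bf d3 f2 5c 5c 5c ∥ 03 a4.
Outer hash (tag): sum = 191+211+242+92+92+92+3+164 = 1087 → 04 3f.

043f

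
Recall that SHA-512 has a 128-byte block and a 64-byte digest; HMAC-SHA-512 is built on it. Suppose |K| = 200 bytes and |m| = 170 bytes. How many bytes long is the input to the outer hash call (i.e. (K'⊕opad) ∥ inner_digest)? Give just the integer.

192

Key is 200 > 128 bytes, so it is hashed to 64 bytes then zero-padded to 128: |K'| = 128.
Outer input = (K'⊕opad) ∥ H(inner) → 128 + 64 = 192 bytes.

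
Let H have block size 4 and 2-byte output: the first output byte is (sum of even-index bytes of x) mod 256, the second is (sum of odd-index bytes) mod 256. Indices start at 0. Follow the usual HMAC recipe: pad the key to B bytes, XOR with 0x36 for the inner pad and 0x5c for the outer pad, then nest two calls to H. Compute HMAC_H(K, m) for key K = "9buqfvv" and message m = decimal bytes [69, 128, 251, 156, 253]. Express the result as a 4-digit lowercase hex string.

Key "9buqfvv" = 39 62 75 71 66 76 76 is 7 bytes > B = 4, so hash it first: H(key) = 8a 49, then zero-pad to 4 bytes: K' = 8a 49 00 00.
K' ⊕ ipad = bc 7f 36 36.  K' ⊕ opad = d6 15 5c 5c.
Inner input = (K'⊕ipad) ∥ m = bc 7f 36 36 ∥ 45 80 fb 9c fd.
Inner hash: even-index sum = 815 mod 256 = 47; odd-index sum = 465 mod 256 = 209 → 2f d1.
Outer input = (K'⊕opad) ∥ inner = d6 15 5c 5c ∥ 2f d1.
Outer hash (tag): even-index sum = 353 mod 256 = 97; odd-index sum = 322 mod 256 = 66 → 61 42.

6142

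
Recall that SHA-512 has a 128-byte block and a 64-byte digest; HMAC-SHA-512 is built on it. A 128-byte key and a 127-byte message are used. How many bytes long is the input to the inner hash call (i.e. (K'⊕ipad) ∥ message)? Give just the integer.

Key is 128 ≤ 128 bytes, zero-padded: |K'| = 128.
Inner input = (K'⊕ipad) ∥ m → 128 + 127 = 255 bytes.

255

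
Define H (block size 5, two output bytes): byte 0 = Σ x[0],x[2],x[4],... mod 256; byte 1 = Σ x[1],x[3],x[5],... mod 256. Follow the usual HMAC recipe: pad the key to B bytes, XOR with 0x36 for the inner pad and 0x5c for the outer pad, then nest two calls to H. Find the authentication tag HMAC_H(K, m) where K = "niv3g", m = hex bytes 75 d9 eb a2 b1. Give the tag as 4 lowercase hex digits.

Key "niv3g" = 6e 69 76 33 67 is exactly B = 5 bytes: K' = 6e 69 76 33 67.
K' ⊕ ipad = 58 5f 40 05 51.  K' ⊕ opad = 32 35 2a 6f 3b.
Inner input = (K'⊕ipad) ∥ m = 58 5f 40 05 51 ∥ 75 d9 eb a2 b1.
Inner hash: even-index sum = 612 mod 256 = 100; odd-index sum = 629 mod 256 = 117 → 64 75.
Outer input = (K'⊕opad) ∥ inner = 32 35 2a 6f 3b ∥ 64 75.
Outer hash (tag): even-index sum = 268 mod 256 = 12; odd-index sum = 264 mod 256 = 8 → 0c 08.

0c08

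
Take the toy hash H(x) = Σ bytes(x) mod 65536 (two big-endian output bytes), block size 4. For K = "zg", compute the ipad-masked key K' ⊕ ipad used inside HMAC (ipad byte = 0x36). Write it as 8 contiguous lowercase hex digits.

4c513636

Key "zg" = 7a 67 is 2 bytes ≤ B = 4; zero-pad to 4 bytes: K' = 7a 67 00 00.
XOR each byte with 0x36: 7a⊕36=4c, 67⊕36=51, 00⊕36=36, 00⊕36=36.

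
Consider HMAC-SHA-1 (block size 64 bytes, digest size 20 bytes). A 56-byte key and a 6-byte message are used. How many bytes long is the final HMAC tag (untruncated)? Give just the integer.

20

The tag is one SHA-1 digest: 20 bytes.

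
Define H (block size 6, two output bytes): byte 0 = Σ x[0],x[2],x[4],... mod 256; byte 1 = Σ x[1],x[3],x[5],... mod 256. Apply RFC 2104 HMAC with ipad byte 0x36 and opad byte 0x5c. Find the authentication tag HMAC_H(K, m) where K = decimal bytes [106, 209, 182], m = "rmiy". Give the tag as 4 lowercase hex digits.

Key decimal bytes [106, 209, 182] = 6a d1 b6 is 3 bytes ≤ B = 6; zero-pad to 6 bytes: K' = 6a d1 b6 00 00 00.
K' ⊕ ipad = 5c e7 80 36 36 36.  K' ⊕ opad = 36 8d ea 5c 5c 5c.
Inner input = (K'⊕ipad) ∥ m = 5c e7 80 36 36 36 ∥ 72 6d 69 79.
Inner hash: even-index sum = 493 mod 256 = 237; odd-index sum = 569 mod 256 = 57 → ed 39.
Outer input = (K'⊕opad) ∥ inner = 36 8d ea 5c 5c 5c ∥ ed 39.
Outer hash (tag): even-index sum = 617 mod 256 = 105; odd-index sum = 382 mod 256 = 126 → 69 7e.

697e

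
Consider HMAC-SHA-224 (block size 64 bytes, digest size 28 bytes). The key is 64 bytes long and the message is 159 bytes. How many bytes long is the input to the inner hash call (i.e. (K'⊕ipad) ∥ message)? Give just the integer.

223

Key is 64 ≤ 64 bytes, zero-padded: |K'| = 64.
Inner input = (K'⊕ipad) ∥ m → 64 + 159 = 223 bytes.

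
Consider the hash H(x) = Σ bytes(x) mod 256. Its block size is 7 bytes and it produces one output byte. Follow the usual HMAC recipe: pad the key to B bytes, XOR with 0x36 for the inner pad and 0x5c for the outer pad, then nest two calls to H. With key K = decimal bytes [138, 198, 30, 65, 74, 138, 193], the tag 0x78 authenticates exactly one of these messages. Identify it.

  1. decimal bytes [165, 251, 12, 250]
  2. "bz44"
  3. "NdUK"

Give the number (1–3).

1

Key decimal bytes [138, 198, 30, 65, 74, 138, 193] = 8a c6 1e 41 4a 8a c1 is exactly B = 7 bytes: K' = 8a c6 1e 41 4a 8a c1.
K' ⊕ ipad = bc f0 28 77 7c bc f7; K' ⊕ opad = d6 9a 42 1d 16 d6 9d.
m1: inner = H(bc f0 28 77 7c bc f7 a5 fb 0c fa) = 20; tag = H(d6 9a 42 1d 16 d6 9d 20) = 78 ← matches
m2: inner = H(bc f0 28 77 7c bc f7 62 7a 34 34) = be; tag = H(d6 9a 42 1d 16 d6 9d be) = 16
m3: inner = H(bc f0 28 77 7c bc f7 4e 64 55 4b) = cc; tag = H(d6 9a 42 1d 16 d6 9d cc) = 24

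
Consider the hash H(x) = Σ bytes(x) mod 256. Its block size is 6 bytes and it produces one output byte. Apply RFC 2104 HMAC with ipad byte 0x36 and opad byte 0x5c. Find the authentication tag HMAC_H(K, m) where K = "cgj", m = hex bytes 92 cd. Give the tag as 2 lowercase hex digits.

Key "cgj" = 63 67 6a is 3 bytes ≤ B = 6; zero-pad to 6 bytes: K' = 63 67 6a 00 00 00.
K' ⊕ ipad = 55 51 5c 36 36 36.  K' ⊕ opad = 3f 3b 36 5c 5c 5c.
Inner input = (K'⊕ipad) ∥ m = 55 51 5c 36 36 36 ∥ 92 cd.
Inner hash: sum = 85+81+92+54+54+54+146+205 = 771; mod 256 = 3 → 03.
Outer input = (K'⊕opad) ∥ inner = 3f 3b 36 5c 5c 5c ∥ 03.
Outer hash (tag): sum = 63+59+54+92+92+92+3 = 455; mod 256 = 199 → c7.

c7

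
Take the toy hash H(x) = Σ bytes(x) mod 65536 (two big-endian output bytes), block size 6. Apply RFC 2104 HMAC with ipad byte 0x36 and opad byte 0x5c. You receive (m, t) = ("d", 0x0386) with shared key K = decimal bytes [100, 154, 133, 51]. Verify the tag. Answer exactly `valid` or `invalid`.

Key decimal bytes [100, 154, 133, 51] = 64 9a 85 33 is 4 bytes ≤ B = 6; zero-pad to 6 bytes: K' = 64 9a 85 33 00 00.
K' ⊕ ipad = 52 ac b3 05 36 36; K' ⊕ opad = 38 c6 d9 6f 5c 5c.
Inner hash: sum = 82+172+179+5+54+54+100 = 646 → 02 86.
Outer hash (recomputed tag): sum = 56+198+217+111+92+92+2+134 = 902 → 03 86.
Recomputed tag = 0386; claimed = 0386 → match.

valid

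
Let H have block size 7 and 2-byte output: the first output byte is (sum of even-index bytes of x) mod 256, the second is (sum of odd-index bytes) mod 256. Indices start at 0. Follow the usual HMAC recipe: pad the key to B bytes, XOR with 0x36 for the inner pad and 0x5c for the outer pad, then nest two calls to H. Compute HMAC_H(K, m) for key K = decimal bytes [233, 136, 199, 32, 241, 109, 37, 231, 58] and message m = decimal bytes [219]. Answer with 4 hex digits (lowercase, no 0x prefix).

8130

Key decimal bytes [233, 136, 199, 32, 241, 109, 37, 231, 58] = e9 88 c7 20 f1 6d 25 e7 3a is 9 bytes > B = 7, so hash it first: H(key) = 00 fc, then zero-pad to 7 bytes: K' = 00 fc 00 00 00 00 00.
K' ⊕ ipad = 36 ca 36 36 36 36 36.  K' ⊕ opad = 5c a0 5c 5c 5c 5c 5c.
Inner input = (K'⊕ipad) ∥ m = 36 ca 36 36 36 36 36 ∥ db.
Inner hash: even-index sum = 216 mod 256 = 216; odd-index sum = 529 mod 256 = 17 → d8 11.
Outer input = (K'⊕opad) ∥ inner = 5c a0 5c 5c 5c 5c 5c ∥ d8 11.
Outer hash (tag): even-index sum = 385 mod 256 = 129; odd-index sum = 560 mod 256 = 48 → 81 30.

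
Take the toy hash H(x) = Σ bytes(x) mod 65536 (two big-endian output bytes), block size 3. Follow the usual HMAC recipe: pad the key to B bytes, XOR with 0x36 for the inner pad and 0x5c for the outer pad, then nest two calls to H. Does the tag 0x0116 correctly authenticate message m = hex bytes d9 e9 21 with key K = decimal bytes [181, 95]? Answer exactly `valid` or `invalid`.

Key decimal bytes [181, 95] = b5 5f is 2 bytes ≤ B = 3; zero-pad to 3 bytes: K' = b5 5f 00.
K' ⊕ ipad = 83 69 36; K' ⊕ opad = e9 03 5c.
Inner hash: sum = 131+105+54+217+233+33 = 773 → 03 05.
Outer hash (recomputed tag): sum = 233+3+92+3+5 = 336 → 01 50.
Recomputed tag = 0150; claimed = 0116 → mismatch.

invalid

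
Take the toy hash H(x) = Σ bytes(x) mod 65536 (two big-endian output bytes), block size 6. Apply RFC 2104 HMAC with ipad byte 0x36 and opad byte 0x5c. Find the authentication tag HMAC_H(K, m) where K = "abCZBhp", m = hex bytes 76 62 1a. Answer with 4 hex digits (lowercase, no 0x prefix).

Key "abCZBhp" = 61 62 43 5a 42 68 70 is 7 bytes > B = 6, so hash it first: H(key) = 02 7a, then zero-pad to 6 bytes: K' = 02 7a 00 00 00 00.
K' ⊕ ipad = 34 4c 36 36 36 36.  K' ⊕ opad = 5e 26 5c 5c 5c 5c.
Inner input = (K'⊕ipad) ∥ m = 34 4c 36 36 36 36 ∥ 76 62 1a.
Inner hash: sum = 52+76+54+54+54+54+118+98+26 = 586 → 02 4a.
Outer input = (K'⊕opad) ∥ inner = 5e 26 5c 5c 5c 5c ∥ 02 4a.
Outer hash (tag): sum = 94+38+92+92+92+92+2+74 = 576 → 02 40.

0240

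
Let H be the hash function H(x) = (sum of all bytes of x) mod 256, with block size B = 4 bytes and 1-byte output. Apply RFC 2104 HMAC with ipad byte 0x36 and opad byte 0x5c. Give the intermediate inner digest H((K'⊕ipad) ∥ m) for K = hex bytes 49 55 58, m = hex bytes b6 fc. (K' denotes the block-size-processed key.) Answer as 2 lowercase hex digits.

38

Key hex bytes 49 55 58 is 3 bytes ≤ B = 4; zero-pad to 4 bytes: K' = 49 55 58 00.
K' ⊕ ipad = 7f 63 6e 36.
Inner input = 7f 63 6e 36 ∥ b6 fc.
Inner hash: sum = 127+99+110+54+182+252 = 824; mod 256 = 56 → 38.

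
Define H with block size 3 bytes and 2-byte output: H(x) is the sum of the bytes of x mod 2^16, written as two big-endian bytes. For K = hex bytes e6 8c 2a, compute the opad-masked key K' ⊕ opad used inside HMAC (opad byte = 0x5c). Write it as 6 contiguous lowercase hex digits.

bad076

Key hex bytes e6 8c 2a is exactly B = 3 bytes: K' = e6 8c 2a.
XOR each byte with 0x5c: e6⊕5c=ba, 8c⊕5c=d0, 2a⊕5c=76.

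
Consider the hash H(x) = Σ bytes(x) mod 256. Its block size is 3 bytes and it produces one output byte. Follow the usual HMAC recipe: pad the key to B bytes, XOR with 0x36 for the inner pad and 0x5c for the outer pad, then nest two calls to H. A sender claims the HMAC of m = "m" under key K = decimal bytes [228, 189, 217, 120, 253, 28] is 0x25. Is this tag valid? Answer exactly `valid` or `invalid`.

Key decimal bytes [228, 189, 217, 120, 253, 28] = e4 bd d9 78 fd 1c is 6 bytes > B = 3, so hash it first: H(key) = 0b, then zero-pad to 3 bytes: K' = 0b 00 00.
K' ⊕ ipad = 3d 36 36; K' ⊕ opad = 57 5c 5c.
Inner hash: sum = 61+54+54+109 = 278; mod 256 = 22 → 16.
Outer hash (recomputed tag): sum = 87+92+92+22 = 293; mod 256 = 37 → 25.
Recomputed tag = 25; claimed = 25 → match.

valid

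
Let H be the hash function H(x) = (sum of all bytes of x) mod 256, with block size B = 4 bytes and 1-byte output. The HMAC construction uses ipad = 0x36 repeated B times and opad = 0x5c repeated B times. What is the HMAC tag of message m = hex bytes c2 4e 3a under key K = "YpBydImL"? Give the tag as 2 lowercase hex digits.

Key "YpBydImL" = 59 70 42 79 64 49 6d 4c is 8 bytes > B = 4, so hash it first: H(key) = ea, then zero-pad to 4 bytes: K' = ea 00 00 00.
K' ⊕ ipad = dc 36 36 36.  K' ⊕ opad = b6 5c 5c 5c.
Inner input = (K'⊕ipad) ∥ m = dc 36 36 36 ∥ c2 4e 3a.
Inner hash: sum = 220+54+54+54+194+78+58 = 712; mod 256 = 200 → c8.
Outer input = (K'⊕opad) ∥ inner = b6 5c 5c 5c ∥ c8.
Outer hash (tag): sum = 182+92+92+92+200 = 658; mod 256 = 146 → 92.

92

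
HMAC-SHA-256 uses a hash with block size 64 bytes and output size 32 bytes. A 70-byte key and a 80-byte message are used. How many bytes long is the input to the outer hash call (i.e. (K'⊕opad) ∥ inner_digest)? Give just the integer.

Key is 70 > 64 bytes, so it is hashed to 32 bytes then zero-padded to 64: |K'| = 64.
Outer input = (K'⊕opad) ∥ H(inner) → 64 + 32 = 96 bytes.

96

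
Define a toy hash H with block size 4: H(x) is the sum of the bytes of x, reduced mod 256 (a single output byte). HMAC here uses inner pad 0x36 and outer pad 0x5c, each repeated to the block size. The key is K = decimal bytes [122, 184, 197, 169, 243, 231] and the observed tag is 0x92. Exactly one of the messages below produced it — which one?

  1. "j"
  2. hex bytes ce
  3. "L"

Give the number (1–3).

1

Key decimal bytes [122, 184, 197, 169, 243, 231] = 7a b8 c5 a9 f3 e7 is 6 bytes > B = 4, so hash it first: H(key) = 7a, then zero-pad to 4 bytes: K' = 7a 00 00 00.
K' ⊕ ipad = 4c 36 36 36; K' ⊕ opad = 26 5c 5c 5c.
m1: inner = H(4c 36 36 36 6a) = 58; tag = H(26 5c 5c 5c 58) = 92 ← matches
m2: inner = H(4c 36 36 36 ce) = bc; tag = H(26 5c 5c 5c bc) = f6
m3: inner = H(4c 36 36 36 4c) = 3a; tag = H(26 5c 5c 5c 3a) = 74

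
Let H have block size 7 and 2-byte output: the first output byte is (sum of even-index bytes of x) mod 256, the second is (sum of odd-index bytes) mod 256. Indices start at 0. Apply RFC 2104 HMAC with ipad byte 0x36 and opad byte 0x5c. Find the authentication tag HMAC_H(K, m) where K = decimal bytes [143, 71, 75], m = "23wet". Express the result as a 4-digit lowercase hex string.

9c0d

Key decimal bytes [143, 71, 75] = 8f 47 4b is 3 bytes ≤ B = 7; zero-pad to 7 bytes: K' = 8f 47 4b 00 00 00 00.
K' ⊕ ipad = b9 71 7d 36 36 36 36.  K' ⊕ opad = d3 1b 17 5c 5c 5c 5c.
Inner input = (K'⊕ipad) ∥ m = b9 71 7d 36 36 36 36 ∥ 32 33 77 65 74.
Inner hash: even-index sum = 570 mod 256 = 58; odd-index sum = 506 mod 256 = 250 → 3a fa.
Outer input = (K'⊕opad) ∥ inner = d3 1b 17 5c 5c 5c 5c ∥ 3a fa.
Outer hash (tag): even-index sum = 668 mod 256 = 156; odd-index sum = 269 mod 256 = 13 → 9c 0d.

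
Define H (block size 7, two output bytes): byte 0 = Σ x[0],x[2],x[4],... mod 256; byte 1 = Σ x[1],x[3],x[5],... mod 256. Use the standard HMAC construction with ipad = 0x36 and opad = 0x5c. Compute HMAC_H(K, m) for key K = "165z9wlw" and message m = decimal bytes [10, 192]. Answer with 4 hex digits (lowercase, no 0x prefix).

Key "165z9wlw" = 31 36 35 7a 39 77 6c 77 is 8 bytes > B = 7, so hash it first: H(key) = 0b 9e, then zero-pad to 7 bytes: K' = 0b 9e 00 00 00 00 00.
K' ⊕ ipad = 3d a8 36 36 36 36 36.  K' ⊕ opad = 57 c2 5c 5c 5c 5c 5c.
Inner input = (K'⊕ipad) ∥ m = 3d a8 36 36 36 36 36 ∥ 0a c0.
Inner hash: even-index sum = 415 mod 256 = 159; odd-index sum = 286 mod 256 = 30 → 9f 1e.
Outer input = (K'⊕opad) ∥ inner = 57 c2 5c 5c 5c 5c 5c ∥ 9f 1e.
Outer hash (tag): even-index sum = 393 mod 256 = 137; odd-index sum = 537 mod 256 = 25 → 89 19.

8919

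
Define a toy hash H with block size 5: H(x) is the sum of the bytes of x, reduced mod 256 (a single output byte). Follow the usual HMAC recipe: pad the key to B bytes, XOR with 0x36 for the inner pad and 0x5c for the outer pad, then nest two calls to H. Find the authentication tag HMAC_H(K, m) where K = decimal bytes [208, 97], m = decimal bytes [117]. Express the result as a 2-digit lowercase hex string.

Key decimal bytes [208, 97] = d0 61 is 2 bytes ≤ B = 5; zero-pad to 5 bytes: K' = d0 61 00 00 00.
K' ⊕ ipad = e6 57 36 36 36.  K' ⊕ opad = 8c 3d 5c 5c 5c.
Inner input = (K'⊕ipad) ∥ m = e6 57 36 36 36 ∥ 75.
Inner hash: sum = 230+87+54+54+54+117 = 596; mod 256 = 84 → 54.
Outer input = (K'⊕opad) ∥ inner = 8c 3d 5c 5c 5c ∥ 54.
Outer hash (tag): sum = 140+61+92+92+92+84 = 561; mod 256 = 49 → 31.

31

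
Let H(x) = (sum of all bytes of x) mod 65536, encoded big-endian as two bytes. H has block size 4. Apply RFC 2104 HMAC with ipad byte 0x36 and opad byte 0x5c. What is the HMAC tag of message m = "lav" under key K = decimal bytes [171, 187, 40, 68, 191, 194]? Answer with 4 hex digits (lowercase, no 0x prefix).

Key decimal bytes [171, 187, 40, 68, 191, 194] = ab bb 28 44 bf c2 is 6 bytes > B = 4, so hash it first: H(key) = 03 53, then zero-pad to 4 bytes: K' = 03 53 00 00.
K' ⊕ ipad = 35 65 36 36.  K' ⊕ opad = 5f 0f 5c 5c.
Inner input = (K'⊕ipad) ∥ m = 35 65 36 36 ∥ 6c 61 76.
Inner hash: sum = 53+101+54+54+108+97+118 = 585 → 02 49.
Outer input = (K'⊕opad) ∥ inner = 5f 0f 5c 5c ∥ 02 49.
Outer hash (tag): sum = 95+15+92+92+2+73 = 369 → 01 71.

0171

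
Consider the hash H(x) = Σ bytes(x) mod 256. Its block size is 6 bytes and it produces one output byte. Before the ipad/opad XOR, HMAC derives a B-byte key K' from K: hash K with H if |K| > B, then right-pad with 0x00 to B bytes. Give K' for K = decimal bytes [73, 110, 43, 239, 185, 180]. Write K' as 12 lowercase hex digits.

Key decimal bytes [73, 110, 43, 239, 185, 180] = 49 6e 2b ef b9 b4 is exactly B = 6 bytes: K' = 49 6e 2b ef b9 b4.

496e2befb9b4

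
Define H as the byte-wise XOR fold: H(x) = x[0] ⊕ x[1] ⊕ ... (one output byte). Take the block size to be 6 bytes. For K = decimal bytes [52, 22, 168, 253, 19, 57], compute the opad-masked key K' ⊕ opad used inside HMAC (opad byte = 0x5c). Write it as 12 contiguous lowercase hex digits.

684af4a14f65

Key decimal bytes [52, 22, 168, 253, 19, 57] = 34 16 a8 fd 13 39 is exactly B = 6 bytes: K' = 34 16 a8 fd 13 39.
XOR each byte with 0x5c: 34⊕5c=68, 16⊕5c=4a, a8⊕5c=f4, fd⊕5c=a1, 13⊕5c=4f, 39⊕5c=65.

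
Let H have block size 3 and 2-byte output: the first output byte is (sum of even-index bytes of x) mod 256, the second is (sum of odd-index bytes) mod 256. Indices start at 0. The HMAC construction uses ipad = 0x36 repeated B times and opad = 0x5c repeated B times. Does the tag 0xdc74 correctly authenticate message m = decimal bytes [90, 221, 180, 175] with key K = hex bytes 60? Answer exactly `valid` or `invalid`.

valid

Key hex bytes 60 is 1 byte ≤ B = 3; zero-pad to 3 bytes: K' = 60 00 00.
K' ⊕ ipad = 56 36 36; K' ⊕ opad = 3c 5c 5c.
Inner hash: even-index sum = 536 mod 256 = 24; odd-index sum = 324 mod 256 = 68 → 18 44.
Outer hash (recomputed tag): even-index sum = 220 mod 256 = 220; odd-index sum = 116 mod 256 = 116 → dc 74.
Recomputed tag = dc74; claimed = dc74 → match.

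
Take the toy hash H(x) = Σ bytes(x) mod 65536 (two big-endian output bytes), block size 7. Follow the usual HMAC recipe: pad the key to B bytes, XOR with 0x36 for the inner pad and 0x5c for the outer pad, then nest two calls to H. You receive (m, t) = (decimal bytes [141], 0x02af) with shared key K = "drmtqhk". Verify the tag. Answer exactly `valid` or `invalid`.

Key "drmtqhk" = 64 72 6d 74 71 68 6b is exactly B = 7 bytes: K' = 64 72 6d 74 71 68 6b.
K' ⊕ ipad = 52 44 5b 42 47 5e 5d; K' ⊕ opad = 38 2e 31 28 2d 34 37.
Inner hash: sum = 82+68+91+66+71+94+93+141 = 706 → 02 c2.
Outer hash (recomputed tag): sum = 56+46+49+40+45+52+55+2+194 = 539 → 02 1b.
Recomputed tag = 021b; claimed = 02af → mismatch.

invalid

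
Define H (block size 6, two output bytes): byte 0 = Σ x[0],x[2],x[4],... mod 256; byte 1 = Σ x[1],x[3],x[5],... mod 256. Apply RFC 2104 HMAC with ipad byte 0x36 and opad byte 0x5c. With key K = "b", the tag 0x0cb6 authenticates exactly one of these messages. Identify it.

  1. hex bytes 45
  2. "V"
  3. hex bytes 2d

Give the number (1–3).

Key "b" = 62 is 1 byte ≤ B = 6; zero-pad to 6 bytes: K' = 62 00 00 00 00 00.
K' ⊕ ipad = 54 36 36 36 36 36; K' ⊕ opad = 3e 5c 5c 5c 5c 5c.
m1: inner = H(54 36 36 36 36 36 45) = 05 a2; tag = H(3e 5c 5c 5c 5c 5c 05 a2) = fbb6
m2: inner = H(54 36 36 36 36 36 56) = 16 a2; tag = H(3e 5c 5c 5c 5c 5c 16 a2) = 0cb6 ← matches
m3: inner = H(54 36 36 36 36 36 2d) = ed a2; tag = H(3e 5c 5c 5c 5c 5c ed a2) = e3b6

2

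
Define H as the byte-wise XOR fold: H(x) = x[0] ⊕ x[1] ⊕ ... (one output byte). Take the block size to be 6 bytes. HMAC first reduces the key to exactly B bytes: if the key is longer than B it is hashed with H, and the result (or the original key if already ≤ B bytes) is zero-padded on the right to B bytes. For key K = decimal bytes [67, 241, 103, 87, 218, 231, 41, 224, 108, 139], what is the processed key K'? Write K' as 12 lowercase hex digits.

|K| = 10 > B = 6, so first hash the key.
H(K): XOR 43⊕f1⊕67⊕57⊕da⊕e7⊕29⊕e0⊕6c⊕8b = 91.
Zero-pad H(K) = 91 to 6 bytes: K' = 91 00 00 00 00 00.

910000000000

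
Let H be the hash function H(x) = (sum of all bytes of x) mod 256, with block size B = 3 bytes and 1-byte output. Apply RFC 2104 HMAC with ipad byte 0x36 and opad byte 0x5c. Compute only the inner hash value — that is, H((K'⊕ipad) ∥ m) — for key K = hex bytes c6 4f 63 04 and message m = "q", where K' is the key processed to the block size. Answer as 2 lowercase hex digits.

27

Key hex bytes c6 4f 63 04 is 4 bytes > B = 3, so hash it first: H(key) = 7c, then zero-pad to 3 bytes: K' = 7c 00 00.
K' ⊕ ipad = 4a 36 36.
Inner input = 4a 36 36 ∥ 71.
Inner hash: sum = 74+54+54+113 = 295; mod 256 = 39 → 27.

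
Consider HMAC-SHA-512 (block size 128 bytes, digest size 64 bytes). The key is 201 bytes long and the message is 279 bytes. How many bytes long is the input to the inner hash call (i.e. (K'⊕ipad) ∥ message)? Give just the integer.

407

Key is 201 > 128 bytes, so it is hashed to 64 bytes then zero-padded to 128: |K'| = 128.
Inner input = (K'⊕ipad) ∥ m → 128 + 279 = 407 bytes.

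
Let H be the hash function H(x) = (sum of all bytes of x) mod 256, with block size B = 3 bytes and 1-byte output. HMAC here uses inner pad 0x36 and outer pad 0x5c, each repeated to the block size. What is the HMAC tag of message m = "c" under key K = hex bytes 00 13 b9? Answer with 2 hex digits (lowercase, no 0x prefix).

Key hex bytes 00 13 b9 is exactly B = 3 bytes: K' = 00 13 b9.
K' ⊕ ipad = 36 25 8f.  K' ⊕ opad = 5c 4f e5.
Inner input = (K'⊕ipad) ∥ m = 36 25 8f ∥ 63.
Inner hash: sum = 54+37+143+99 = 333; mod 256 = 77 → 4d.
Outer input = (K'⊕opad) ∥ inner = 5c 4f e5 ∥ 4d.
Outer hash (tag): sum = 92+79+229+77 = 477; mod 256 = 221 → dd.

dd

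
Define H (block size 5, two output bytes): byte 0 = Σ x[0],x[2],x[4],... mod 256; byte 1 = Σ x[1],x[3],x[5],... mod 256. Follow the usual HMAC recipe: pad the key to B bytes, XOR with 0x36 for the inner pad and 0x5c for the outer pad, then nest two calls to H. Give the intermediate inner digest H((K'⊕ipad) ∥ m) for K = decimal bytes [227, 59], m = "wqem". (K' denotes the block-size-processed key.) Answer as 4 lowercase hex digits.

Key decimal bytes [227, 59] = e3 3b is 2 bytes ≤ B = 5; zero-pad to 5 bytes: K' = e3 3b 00 00 00.
K' ⊕ ipad = d5 0d 36 36 36.
Inner input = d5 0d 36 36 36 ∥ 77 71 65 6d.
Inner hash: even-index sum = 543 mod 256 = 31; odd-index sum = 287 mod 256 = 31 → 1f 1f.

1f1f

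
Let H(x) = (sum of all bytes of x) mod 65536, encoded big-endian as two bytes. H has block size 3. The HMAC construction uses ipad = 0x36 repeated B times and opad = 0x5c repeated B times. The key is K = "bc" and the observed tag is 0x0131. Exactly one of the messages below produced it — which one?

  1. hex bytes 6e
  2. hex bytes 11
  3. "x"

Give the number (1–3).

Key "bc" = 62 63 is 2 bytes ≤ B = 3; zero-pad to 3 bytes: K' = 62 63 00.
K' ⊕ ipad = 54 55 36; K' ⊕ opad = 3e 3f 5c.
m1: inner = H(54 55 36 6e) = 01 4d; tag = H(3e 3f 5c 01 4d) = 0127
m2: inner = H(54 55 36 11) = 00 f0; tag = H(3e 3f 5c 00 f0) = 01c9
m3: inner = H(54 55 36 78) = 01 57; tag = H(3e 3f 5c 01 57) = 0131 ← matches

3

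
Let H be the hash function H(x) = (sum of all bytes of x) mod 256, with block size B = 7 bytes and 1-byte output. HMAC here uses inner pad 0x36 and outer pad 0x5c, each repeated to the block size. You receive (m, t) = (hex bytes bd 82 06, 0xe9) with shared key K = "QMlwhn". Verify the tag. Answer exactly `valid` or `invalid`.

valid

Key "QMlwhn" = 51 4d 6c 77 68 6e is 6 bytes ≤ B = 7; zero-pad to 7 bytes: K' = 51 4d 6c 77 68 6e 00.
K' ⊕ ipad = 67 7b 5a 41 5e 58 36; K' ⊕ opad = 0d 11 30 2b 34 32 5c.
Inner hash: sum = 103+123+90+65+94+88+54+189+130+6 = 942; mod 256 = 174 → ae.
Outer hash (recomputed tag): sum = 13+17+48+43+52+50+92+174 = 489; mod 256 = 233 → e9.
Recomputed tag = e9; claimed = e9 → match.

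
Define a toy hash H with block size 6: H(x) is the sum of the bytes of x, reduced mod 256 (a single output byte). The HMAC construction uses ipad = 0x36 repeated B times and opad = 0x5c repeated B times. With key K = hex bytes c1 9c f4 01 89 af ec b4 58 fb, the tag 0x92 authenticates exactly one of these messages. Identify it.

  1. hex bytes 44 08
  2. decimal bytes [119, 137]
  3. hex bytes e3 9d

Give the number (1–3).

Key hex bytes c1 9c f4 01 89 af ec b4 58 fb is 10 bytes > B = 6, so hash it first: H(key) = 7d, then zero-pad to 6 bytes: K' = 7d 00 00 00 00 00.
K' ⊕ ipad = 4b 36 36 36 36 36; K' ⊕ opad = 21 5c 5c 5c 5c 5c.
m1: inner = H(4b 36 36 36 36 36 44 08) = a5; tag = H(21 5c 5c 5c 5c 5c a5) = 92 ← matches
m2: inner = H(4b 36 36 36 36 36 77 89) = 59; tag = H(21 5c 5c 5c 5c 5c 59) = 46
m3: inner = H(4b 36 36 36 36 36 e3 9d) = d9; tag = H(21 5c 5c 5c 5c 5c d9) = c6

1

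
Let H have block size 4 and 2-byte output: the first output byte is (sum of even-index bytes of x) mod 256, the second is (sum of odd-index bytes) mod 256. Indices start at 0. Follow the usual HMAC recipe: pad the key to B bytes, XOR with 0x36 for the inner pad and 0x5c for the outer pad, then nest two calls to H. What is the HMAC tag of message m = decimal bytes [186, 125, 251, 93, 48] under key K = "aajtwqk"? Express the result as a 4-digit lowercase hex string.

03f6

Key "aajtwqk" = 61 61 6a 74 77 71 6b is 7 bytes > B = 4, so hash it first: H(key) = ad 46, then zero-pad to 4 bytes: K' = ad 46 00 00.
K' ⊕ ipad = 9b 70 36 36.  K' ⊕ opad = f1 1a 5c 5c.
Inner input = (K'⊕ipad) ∥ m = 9b 70 36 36 ∥ ba 7d fb 5d 30.
Inner hash: even-index sum = 694 mod 256 = 182; odd-index sum = 384 mod 256 = 128 → b6 80.
Outer input = (K'⊕opad) ∥ inner = f1 1a 5c 5c ∥ b6 80.
Outer hash (tag): even-index sum = 515 mod 256 = 3; odd-index sum = 246 mod 256 = 246 → 03 f6.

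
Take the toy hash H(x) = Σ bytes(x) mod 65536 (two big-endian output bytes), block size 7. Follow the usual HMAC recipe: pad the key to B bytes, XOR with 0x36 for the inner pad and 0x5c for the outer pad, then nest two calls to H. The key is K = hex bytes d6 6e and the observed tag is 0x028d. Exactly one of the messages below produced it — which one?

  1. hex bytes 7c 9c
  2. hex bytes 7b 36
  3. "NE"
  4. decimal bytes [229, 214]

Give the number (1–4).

4

Key hex bytes d6 6e is 2 bytes ≤ B = 7; zero-pad to 7 bytes: K' = d6 6e 00 00 00 00 00.
K' ⊕ ipad = e0 58 36 36 36 36 36; K' ⊕ opad = 8a 32 5c 5c 5c 5c 5c.
m1: inner = H(e0 58 36 36 36 36 36 7c 9c) = 03 5e; tag = H(8a 32 5c 5c 5c 5c 5c 03 5e) = 02e9
m2: inner = H(e0 58 36 36 36 36 36 7b 36) = 02 f7; tag = H(8a 32 5c 5c 5c 5c 5c 02 f7) = 0381
m3: inner = H(e0 58 36 36 36 36 36 4e 45) = 02 d9; tag = H(8a 32 5c 5c 5c 5c 5c 02 d9) = 0363
m4: inner = H(e0 58 36 36 36 36 36 e5 d6) = 04 01; tag = H(8a 32 5c 5c 5c 5c 5c 04 01) = 028d ← matches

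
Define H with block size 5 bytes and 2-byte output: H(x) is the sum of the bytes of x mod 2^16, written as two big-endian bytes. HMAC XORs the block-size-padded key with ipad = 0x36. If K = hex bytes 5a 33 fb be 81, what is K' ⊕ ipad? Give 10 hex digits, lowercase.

6c05cd88b7

Key hex bytes 5a 33 fb be 81 is exactly B = 5 bytes: K' = 5a 33 fb be 81.
XOR each byte with 0x36: 5a⊕36=6c, 33⊕36=05, fb⊕36=cd, be⊕36=88, 81⊕36=b7.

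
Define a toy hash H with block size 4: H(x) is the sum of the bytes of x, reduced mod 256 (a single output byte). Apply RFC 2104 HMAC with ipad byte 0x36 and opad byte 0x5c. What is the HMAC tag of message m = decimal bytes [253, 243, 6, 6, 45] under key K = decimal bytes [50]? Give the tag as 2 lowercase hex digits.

Key decimal bytes [50] = 32 is 1 byte ≤ B = 4; zero-pad to 4 bytes: K' = 32 00 00 00.
K' ⊕ ipad = 04 36 36 36.  K' ⊕ opad = 6e 5c 5c 5c.
Inner input = (K'⊕ipad) ∥ m = 04 36 36 36 ∥ fd f3 06 06 2d.
Inner hash: sum = 4+54+54+54+253+243+6+6+45 = 719; mod 256 = 207 → cf.
Outer input = (K'⊕opad) ∥ inner = 6e 5c 5c 5c ∥ cf.
Outer hash (tag): sum = 110+92+92+92+207 = 593; mod 256 = 81 → 51.

51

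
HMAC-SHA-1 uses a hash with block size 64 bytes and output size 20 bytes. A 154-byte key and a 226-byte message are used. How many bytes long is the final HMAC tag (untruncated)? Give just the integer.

20

The tag is one SHA-1 digest: 20 bytes.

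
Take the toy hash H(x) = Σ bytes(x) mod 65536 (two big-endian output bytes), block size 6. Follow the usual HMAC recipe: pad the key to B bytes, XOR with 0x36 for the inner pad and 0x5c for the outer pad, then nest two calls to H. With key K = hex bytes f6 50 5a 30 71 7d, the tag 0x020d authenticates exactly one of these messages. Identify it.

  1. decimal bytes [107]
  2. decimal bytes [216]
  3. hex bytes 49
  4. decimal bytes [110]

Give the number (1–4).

1

Key hex bytes f6 50 5a 30 71 7d is exactly B = 6 bytes: K' = f6 50 5a 30 71 7d.
K' ⊕ ipad = c0 66 6c 06 47 4b; K' ⊕ opad = aa 0c 06 6c 2d 21.
m1: inner = H(c0 66 6c 06 47 4b 6b) = 02 95; tag = H(aa 0c 06 6c 2d 21 02 95) = 020d ← matches
m2: inner = H(c0 66 6c 06 47 4b d8) = 03 02; tag = H(aa 0c 06 6c 2d 21 03 02) = 017b
m3: inner = H(c0 66 6c 06 47 4b 49) = 02 73; tag = H(aa 0c 06 6c 2d 21 02 73) = 01eb
m4: inner = H(c0 66 6c 06 47 4b 6e) = 02 98; tag = H(aa 0c 06 6c 2d 21 02 98) = 0210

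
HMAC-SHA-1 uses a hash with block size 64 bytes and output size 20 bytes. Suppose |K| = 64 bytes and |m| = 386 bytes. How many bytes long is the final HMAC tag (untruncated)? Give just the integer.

20

The tag is one SHA-1 digest: 20 bytes.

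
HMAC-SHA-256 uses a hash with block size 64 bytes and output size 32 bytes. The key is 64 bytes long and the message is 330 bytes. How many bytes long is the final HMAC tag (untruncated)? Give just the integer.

32

The tag is one SHA-256 digest: 32 bytes.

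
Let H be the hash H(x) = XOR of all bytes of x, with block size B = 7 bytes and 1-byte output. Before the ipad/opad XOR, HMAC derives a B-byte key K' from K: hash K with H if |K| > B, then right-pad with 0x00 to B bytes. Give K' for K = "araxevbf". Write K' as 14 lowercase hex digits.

|K| = 8 > B = 7, so first hash the key.
H(K): XOR 61⊕72⊕61⊕78⊕65⊕76⊕62⊕66 = 1d.
Zero-pad H(K) = 1d to 7 bytes: K' = 1d 00 00 00 00 00 00.

1d000000000000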